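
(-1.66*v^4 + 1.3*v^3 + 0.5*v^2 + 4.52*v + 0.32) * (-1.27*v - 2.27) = 2.1082*v^5 + 2.1172*v^4 - 3.586*v^3 - 6.8754*v^2 - 10.6668*v - 0.7264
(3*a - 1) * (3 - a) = -3*a^2 + 10*a - 3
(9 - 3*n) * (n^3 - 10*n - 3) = -3*n^4 + 9*n^3 + 30*n^2 - 81*n - 27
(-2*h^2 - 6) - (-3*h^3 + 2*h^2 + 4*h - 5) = 3*h^3 - 4*h^2 - 4*h - 1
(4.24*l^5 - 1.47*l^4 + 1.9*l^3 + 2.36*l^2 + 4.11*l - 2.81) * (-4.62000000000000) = -19.5888*l^5 + 6.7914*l^4 - 8.778*l^3 - 10.9032*l^2 - 18.9882*l + 12.9822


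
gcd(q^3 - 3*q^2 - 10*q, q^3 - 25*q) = q^2 - 5*q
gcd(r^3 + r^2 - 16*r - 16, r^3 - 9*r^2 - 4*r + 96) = r - 4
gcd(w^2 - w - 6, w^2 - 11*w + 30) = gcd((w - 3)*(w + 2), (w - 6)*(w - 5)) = 1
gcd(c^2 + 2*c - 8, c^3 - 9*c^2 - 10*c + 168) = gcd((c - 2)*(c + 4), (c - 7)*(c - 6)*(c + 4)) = c + 4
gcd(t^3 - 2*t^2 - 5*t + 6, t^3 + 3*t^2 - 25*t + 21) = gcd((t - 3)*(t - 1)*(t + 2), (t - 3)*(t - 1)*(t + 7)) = t^2 - 4*t + 3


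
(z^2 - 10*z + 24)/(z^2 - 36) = (z - 4)/(z + 6)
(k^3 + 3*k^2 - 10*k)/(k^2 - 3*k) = (k^2 + 3*k - 10)/(k - 3)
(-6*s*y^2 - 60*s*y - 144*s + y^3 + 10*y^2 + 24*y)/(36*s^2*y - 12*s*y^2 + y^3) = (y^2 + 10*y + 24)/(y*(-6*s + y))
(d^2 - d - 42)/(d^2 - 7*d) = (d + 6)/d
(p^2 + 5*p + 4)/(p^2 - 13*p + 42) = (p^2 + 5*p + 4)/(p^2 - 13*p + 42)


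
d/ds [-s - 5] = -1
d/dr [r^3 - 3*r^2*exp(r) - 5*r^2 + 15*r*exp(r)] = -3*r^2*exp(r) + 3*r^2 + 9*r*exp(r) - 10*r + 15*exp(r)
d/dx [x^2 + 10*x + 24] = 2*x + 10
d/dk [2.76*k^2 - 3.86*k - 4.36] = 5.52*k - 3.86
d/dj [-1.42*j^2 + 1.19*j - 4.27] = 1.19 - 2.84*j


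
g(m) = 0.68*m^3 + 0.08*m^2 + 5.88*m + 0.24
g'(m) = 2.04*m^2 + 0.16*m + 5.88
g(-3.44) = -46.72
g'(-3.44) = 29.47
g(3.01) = 37.21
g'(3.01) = 24.84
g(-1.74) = -13.33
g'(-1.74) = 11.78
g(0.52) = 3.41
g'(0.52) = 6.51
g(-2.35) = -21.96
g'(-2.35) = 16.77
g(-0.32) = -1.66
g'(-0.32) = 6.04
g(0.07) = 0.65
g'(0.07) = 5.90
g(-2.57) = -25.89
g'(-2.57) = 18.94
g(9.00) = 555.36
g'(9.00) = 172.56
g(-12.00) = -1233.84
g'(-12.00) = 297.72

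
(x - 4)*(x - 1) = x^2 - 5*x + 4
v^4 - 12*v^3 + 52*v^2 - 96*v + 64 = (v - 4)^2*(v - 2)^2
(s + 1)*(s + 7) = s^2 + 8*s + 7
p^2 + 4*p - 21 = (p - 3)*(p + 7)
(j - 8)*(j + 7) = j^2 - j - 56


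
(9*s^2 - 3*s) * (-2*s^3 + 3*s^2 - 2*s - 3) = -18*s^5 + 33*s^4 - 27*s^3 - 21*s^2 + 9*s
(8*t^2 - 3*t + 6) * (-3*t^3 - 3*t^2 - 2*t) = -24*t^5 - 15*t^4 - 25*t^3 - 12*t^2 - 12*t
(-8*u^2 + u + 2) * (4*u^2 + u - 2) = -32*u^4 - 4*u^3 + 25*u^2 - 4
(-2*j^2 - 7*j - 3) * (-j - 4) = 2*j^3 + 15*j^2 + 31*j + 12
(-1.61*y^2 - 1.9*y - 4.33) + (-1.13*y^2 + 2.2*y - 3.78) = -2.74*y^2 + 0.3*y - 8.11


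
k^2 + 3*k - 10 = (k - 2)*(k + 5)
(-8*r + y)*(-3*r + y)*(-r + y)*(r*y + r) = -24*r^4*y - 24*r^4 + 35*r^3*y^2 + 35*r^3*y - 12*r^2*y^3 - 12*r^2*y^2 + r*y^4 + r*y^3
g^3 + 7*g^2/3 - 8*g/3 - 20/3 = (g - 5/3)*(g + 2)^2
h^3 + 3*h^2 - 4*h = h*(h - 1)*(h + 4)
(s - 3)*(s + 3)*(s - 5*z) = s^3 - 5*s^2*z - 9*s + 45*z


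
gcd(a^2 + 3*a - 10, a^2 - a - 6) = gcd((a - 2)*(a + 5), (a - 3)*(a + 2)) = 1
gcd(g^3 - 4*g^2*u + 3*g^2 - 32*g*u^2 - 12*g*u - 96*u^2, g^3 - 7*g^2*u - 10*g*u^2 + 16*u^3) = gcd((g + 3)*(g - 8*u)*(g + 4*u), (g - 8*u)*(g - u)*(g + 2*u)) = -g + 8*u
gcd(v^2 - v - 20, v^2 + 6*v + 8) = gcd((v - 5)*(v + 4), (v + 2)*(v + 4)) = v + 4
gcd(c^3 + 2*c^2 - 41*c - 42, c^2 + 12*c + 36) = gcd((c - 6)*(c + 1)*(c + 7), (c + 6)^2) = 1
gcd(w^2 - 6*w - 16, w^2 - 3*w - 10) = w + 2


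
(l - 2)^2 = l^2 - 4*l + 4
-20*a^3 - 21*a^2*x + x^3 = (-5*a + x)*(a + x)*(4*a + x)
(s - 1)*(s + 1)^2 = s^3 + s^2 - s - 1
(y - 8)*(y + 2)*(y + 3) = y^3 - 3*y^2 - 34*y - 48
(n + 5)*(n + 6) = n^2 + 11*n + 30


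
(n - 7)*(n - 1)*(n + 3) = n^3 - 5*n^2 - 17*n + 21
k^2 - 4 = (k - 2)*(k + 2)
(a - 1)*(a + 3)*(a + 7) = a^3 + 9*a^2 + 11*a - 21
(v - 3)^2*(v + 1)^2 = v^4 - 4*v^3 - 2*v^2 + 12*v + 9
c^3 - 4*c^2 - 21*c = c*(c - 7)*(c + 3)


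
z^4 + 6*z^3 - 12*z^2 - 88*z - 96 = (z - 4)*(z + 2)^2*(z + 6)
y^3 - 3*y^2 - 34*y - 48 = (y - 8)*(y + 2)*(y + 3)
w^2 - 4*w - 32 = (w - 8)*(w + 4)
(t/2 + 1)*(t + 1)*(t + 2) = t^3/2 + 5*t^2/2 + 4*t + 2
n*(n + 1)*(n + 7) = n^3 + 8*n^2 + 7*n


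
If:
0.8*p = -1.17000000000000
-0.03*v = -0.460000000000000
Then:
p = -1.46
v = 15.33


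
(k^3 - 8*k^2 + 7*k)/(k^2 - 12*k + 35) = k*(k - 1)/(k - 5)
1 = 1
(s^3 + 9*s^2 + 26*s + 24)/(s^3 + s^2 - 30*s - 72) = (s + 2)/(s - 6)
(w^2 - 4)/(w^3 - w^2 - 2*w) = (w + 2)/(w*(w + 1))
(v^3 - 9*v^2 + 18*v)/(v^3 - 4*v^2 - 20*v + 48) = v*(v - 3)/(v^2 + 2*v - 8)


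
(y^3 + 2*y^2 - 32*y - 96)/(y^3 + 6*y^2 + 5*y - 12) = (y^2 - 2*y - 24)/(y^2 + 2*y - 3)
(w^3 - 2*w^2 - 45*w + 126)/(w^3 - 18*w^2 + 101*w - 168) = (w^2 + w - 42)/(w^2 - 15*w + 56)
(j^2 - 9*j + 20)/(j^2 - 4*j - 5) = (j - 4)/(j + 1)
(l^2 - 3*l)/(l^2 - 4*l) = (l - 3)/(l - 4)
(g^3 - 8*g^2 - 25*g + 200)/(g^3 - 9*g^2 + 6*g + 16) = (g^2 - 25)/(g^2 - g - 2)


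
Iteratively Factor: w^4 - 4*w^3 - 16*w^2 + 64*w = (w - 4)*(w^3 - 16*w) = (w - 4)^2*(w^2 + 4*w) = (w - 4)^2*(w + 4)*(w)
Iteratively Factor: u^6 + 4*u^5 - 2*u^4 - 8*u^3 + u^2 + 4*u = (u - 1)*(u^5 + 5*u^4 + 3*u^3 - 5*u^2 - 4*u) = u*(u - 1)*(u^4 + 5*u^3 + 3*u^2 - 5*u - 4) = u*(u - 1)*(u + 1)*(u^3 + 4*u^2 - u - 4) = u*(u - 1)*(u + 1)^2*(u^2 + 3*u - 4) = u*(u - 1)^2*(u + 1)^2*(u + 4)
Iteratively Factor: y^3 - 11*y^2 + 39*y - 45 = (y - 5)*(y^2 - 6*y + 9) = (y - 5)*(y - 3)*(y - 3)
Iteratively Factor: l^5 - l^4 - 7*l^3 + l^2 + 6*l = (l - 1)*(l^4 - 7*l^2 - 6*l) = (l - 1)*(l + 1)*(l^3 - l^2 - 6*l) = l*(l - 1)*(l + 1)*(l^2 - l - 6) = l*(l - 1)*(l + 1)*(l + 2)*(l - 3)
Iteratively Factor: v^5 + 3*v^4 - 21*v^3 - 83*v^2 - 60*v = (v + 4)*(v^4 - v^3 - 17*v^2 - 15*v) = (v + 1)*(v + 4)*(v^3 - 2*v^2 - 15*v) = (v - 5)*(v + 1)*(v + 4)*(v^2 + 3*v) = (v - 5)*(v + 1)*(v + 3)*(v + 4)*(v)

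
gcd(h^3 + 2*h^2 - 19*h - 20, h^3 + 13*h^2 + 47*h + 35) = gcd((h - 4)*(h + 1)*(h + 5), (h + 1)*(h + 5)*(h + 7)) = h^2 + 6*h + 5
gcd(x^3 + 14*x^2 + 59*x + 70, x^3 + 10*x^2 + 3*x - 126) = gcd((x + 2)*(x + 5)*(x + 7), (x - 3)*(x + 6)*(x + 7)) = x + 7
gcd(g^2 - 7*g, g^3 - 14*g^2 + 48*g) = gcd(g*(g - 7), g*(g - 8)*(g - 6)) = g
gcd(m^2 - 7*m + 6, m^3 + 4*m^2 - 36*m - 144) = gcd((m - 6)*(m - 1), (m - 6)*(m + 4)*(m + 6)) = m - 6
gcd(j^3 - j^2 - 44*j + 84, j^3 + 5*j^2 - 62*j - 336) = j + 7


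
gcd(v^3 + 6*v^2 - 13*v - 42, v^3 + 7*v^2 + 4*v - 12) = v + 2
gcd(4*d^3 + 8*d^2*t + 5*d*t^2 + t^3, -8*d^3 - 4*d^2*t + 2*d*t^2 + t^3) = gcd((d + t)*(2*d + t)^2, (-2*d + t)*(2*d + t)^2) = 4*d^2 + 4*d*t + t^2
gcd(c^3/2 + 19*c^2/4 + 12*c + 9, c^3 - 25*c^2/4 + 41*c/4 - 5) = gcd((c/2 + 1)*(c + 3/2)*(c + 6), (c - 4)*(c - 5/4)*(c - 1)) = 1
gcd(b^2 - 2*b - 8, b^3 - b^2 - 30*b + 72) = b - 4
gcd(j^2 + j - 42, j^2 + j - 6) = 1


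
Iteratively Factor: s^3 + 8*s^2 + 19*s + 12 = (s + 1)*(s^2 + 7*s + 12) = (s + 1)*(s + 3)*(s + 4)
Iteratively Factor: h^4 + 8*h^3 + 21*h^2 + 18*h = (h)*(h^3 + 8*h^2 + 21*h + 18) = h*(h + 3)*(h^2 + 5*h + 6) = h*(h + 3)^2*(h + 2)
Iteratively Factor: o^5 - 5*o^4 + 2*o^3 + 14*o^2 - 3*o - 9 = (o - 3)*(o^4 - 2*o^3 - 4*o^2 + 2*o + 3) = (o - 3)^2*(o^3 + o^2 - o - 1) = (o - 3)^2*(o + 1)*(o^2 - 1) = (o - 3)^2*(o + 1)^2*(o - 1)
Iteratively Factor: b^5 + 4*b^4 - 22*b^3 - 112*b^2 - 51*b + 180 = (b - 1)*(b^4 + 5*b^3 - 17*b^2 - 129*b - 180) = (b - 1)*(b + 3)*(b^3 + 2*b^2 - 23*b - 60) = (b - 1)*(b + 3)^2*(b^2 - b - 20) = (b - 1)*(b + 3)^2*(b + 4)*(b - 5)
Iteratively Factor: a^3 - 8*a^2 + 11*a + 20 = (a - 4)*(a^2 - 4*a - 5) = (a - 4)*(a + 1)*(a - 5)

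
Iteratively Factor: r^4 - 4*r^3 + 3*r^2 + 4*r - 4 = (r - 2)*(r^3 - 2*r^2 - r + 2) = (r - 2)*(r - 1)*(r^2 - r - 2) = (r - 2)^2*(r - 1)*(r + 1)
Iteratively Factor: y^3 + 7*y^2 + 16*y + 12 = (y + 2)*(y^2 + 5*y + 6) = (y + 2)*(y + 3)*(y + 2)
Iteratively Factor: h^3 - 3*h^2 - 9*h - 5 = (h + 1)*(h^2 - 4*h - 5) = (h - 5)*(h + 1)*(h + 1)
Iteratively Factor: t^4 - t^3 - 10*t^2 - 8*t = (t)*(t^3 - t^2 - 10*t - 8) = t*(t + 1)*(t^2 - 2*t - 8) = t*(t + 1)*(t + 2)*(t - 4)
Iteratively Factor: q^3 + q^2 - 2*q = (q + 2)*(q^2 - q) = (q - 1)*(q + 2)*(q)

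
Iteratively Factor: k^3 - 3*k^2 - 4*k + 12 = (k - 3)*(k^2 - 4) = (k - 3)*(k - 2)*(k + 2)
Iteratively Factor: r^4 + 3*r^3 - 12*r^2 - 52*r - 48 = (r + 3)*(r^3 - 12*r - 16) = (r + 2)*(r + 3)*(r^2 - 2*r - 8) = (r + 2)^2*(r + 3)*(r - 4)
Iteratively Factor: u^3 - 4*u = (u + 2)*(u^2 - 2*u) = (u - 2)*(u + 2)*(u)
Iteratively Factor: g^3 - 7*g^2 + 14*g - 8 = (g - 2)*(g^2 - 5*g + 4) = (g - 2)*(g - 1)*(g - 4)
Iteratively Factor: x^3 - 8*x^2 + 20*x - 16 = (x - 4)*(x^2 - 4*x + 4) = (x - 4)*(x - 2)*(x - 2)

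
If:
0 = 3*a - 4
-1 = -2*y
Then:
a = 4/3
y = 1/2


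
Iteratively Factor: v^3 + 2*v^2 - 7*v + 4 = (v - 1)*(v^2 + 3*v - 4) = (v - 1)^2*(v + 4)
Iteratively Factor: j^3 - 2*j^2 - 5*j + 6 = (j - 1)*(j^2 - j - 6) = (j - 1)*(j + 2)*(j - 3)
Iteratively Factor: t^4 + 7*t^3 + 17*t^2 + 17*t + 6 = (t + 2)*(t^3 + 5*t^2 + 7*t + 3) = (t + 1)*(t + 2)*(t^2 + 4*t + 3) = (t + 1)^2*(t + 2)*(t + 3)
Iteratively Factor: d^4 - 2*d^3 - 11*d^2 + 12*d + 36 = (d + 2)*(d^3 - 4*d^2 - 3*d + 18) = (d - 3)*(d + 2)*(d^2 - d - 6) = (d - 3)*(d + 2)^2*(d - 3)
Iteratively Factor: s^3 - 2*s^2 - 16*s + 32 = (s - 4)*(s^2 + 2*s - 8) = (s - 4)*(s + 4)*(s - 2)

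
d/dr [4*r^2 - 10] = 8*r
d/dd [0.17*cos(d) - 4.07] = -0.17*sin(d)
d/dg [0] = 0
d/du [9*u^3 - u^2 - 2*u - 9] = 27*u^2 - 2*u - 2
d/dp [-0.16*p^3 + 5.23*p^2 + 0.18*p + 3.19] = -0.48*p^2 + 10.46*p + 0.18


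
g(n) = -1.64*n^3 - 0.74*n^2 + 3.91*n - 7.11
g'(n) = -4.92*n^2 - 1.48*n + 3.91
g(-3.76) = 54.90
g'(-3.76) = -60.08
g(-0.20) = -7.91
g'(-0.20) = 4.01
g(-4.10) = 77.45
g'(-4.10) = -72.73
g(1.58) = -9.25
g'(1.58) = -10.71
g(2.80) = -37.96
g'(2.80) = -38.81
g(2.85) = -39.94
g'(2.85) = -40.27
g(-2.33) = 0.51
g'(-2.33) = -19.35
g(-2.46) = 3.21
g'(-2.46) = -22.22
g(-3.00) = 18.78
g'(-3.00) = -35.93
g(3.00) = -46.32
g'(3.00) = -44.81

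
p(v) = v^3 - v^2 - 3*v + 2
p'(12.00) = 405.00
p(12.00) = 1550.00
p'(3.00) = 18.00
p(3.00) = 11.00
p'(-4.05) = 54.31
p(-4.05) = -68.68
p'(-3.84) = 48.92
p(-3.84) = -57.85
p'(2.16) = 6.68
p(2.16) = 0.93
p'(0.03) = -3.06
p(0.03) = 1.91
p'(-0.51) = -1.20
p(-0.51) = 3.14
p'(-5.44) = 96.66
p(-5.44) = -172.26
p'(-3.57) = 42.37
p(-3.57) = -45.53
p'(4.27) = 43.16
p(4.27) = 48.81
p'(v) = 3*v^2 - 2*v - 3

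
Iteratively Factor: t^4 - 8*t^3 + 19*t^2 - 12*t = (t - 1)*(t^3 - 7*t^2 + 12*t) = t*(t - 1)*(t^2 - 7*t + 12) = t*(t - 3)*(t - 1)*(t - 4)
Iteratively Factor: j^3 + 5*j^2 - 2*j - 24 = (j + 4)*(j^2 + j - 6) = (j + 3)*(j + 4)*(j - 2)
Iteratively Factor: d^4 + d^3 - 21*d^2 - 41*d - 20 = (d + 4)*(d^3 - 3*d^2 - 9*d - 5) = (d + 1)*(d + 4)*(d^2 - 4*d - 5) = (d - 5)*(d + 1)*(d + 4)*(d + 1)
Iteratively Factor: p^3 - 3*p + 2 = (p - 1)*(p^2 + p - 2) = (p - 1)*(p + 2)*(p - 1)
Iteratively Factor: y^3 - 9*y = (y)*(y^2 - 9) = y*(y + 3)*(y - 3)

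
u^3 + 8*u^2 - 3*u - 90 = (u - 3)*(u + 5)*(u + 6)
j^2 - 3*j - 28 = (j - 7)*(j + 4)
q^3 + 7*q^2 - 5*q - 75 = (q - 3)*(q + 5)^2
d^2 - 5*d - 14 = (d - 7)*(d + 2)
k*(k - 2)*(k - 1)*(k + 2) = k^4 - k^3 - 4*k^2 + 4*k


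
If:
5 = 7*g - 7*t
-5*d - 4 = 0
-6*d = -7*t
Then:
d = -4/5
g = 1/35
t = -24/35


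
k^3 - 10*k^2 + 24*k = k*(k - 6)*(k - 4)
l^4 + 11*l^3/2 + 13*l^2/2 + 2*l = l*(l + 1/2)*(l + 1)*(l + 4)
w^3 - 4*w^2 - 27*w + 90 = (w - 6)*(w - 3)*(w + 5)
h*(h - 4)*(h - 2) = h^3 - 6*h^2 + 8*h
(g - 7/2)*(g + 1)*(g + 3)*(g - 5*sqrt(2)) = g^4 - 5*sqrt(2)*g^3 + g^3/2 - 11*g^2 - 5*sqrt(2)*g^2/2 - 21*g/2 + 55*sqrt(2)*g + 105*sqrt(2)/2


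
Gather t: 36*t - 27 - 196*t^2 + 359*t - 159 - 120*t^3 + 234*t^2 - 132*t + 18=-120*t^3 + 38*t^2 + 263*t - 168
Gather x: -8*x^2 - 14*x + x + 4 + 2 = -8*x^2 - 13*x + 6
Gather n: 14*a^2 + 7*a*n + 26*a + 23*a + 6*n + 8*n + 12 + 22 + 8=14*a^2 + 49*a + n*(7*a + 14) + 42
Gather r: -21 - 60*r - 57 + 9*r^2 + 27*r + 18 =9*r^2 - 33*r - 60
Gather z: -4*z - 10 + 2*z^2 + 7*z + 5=2*z^2 + 3*z - 5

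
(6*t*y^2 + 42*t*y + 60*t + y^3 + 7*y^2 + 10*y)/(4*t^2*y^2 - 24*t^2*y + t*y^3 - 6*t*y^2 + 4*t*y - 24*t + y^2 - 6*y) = (6*t*y^2 + 42*t*y + 60*t + y^3 + 7*y^2 + 10*y)/(4*t^2*y^2 - 24*t^2*y + t*y^3 - 6*t*y^2 + 4*t*y - 24*t + y^2 - 6*y)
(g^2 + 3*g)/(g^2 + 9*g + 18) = g/(g + 6)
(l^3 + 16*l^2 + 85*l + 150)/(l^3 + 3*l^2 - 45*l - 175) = (l + 6)/(l - 7)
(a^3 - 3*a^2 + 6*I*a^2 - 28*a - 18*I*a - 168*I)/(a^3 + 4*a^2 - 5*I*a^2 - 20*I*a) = (a^2 + a*(-7 + 6*I) - 42*I)/(a*(a - 5*I))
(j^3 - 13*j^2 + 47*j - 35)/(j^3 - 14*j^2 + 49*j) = (j^2 - 6*j + 5)/(j*(j - 7))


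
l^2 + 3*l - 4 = (l - 1)*(l + 4)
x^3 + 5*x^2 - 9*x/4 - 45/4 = (x - 3/2)*(x + 3/2)*(x + 5)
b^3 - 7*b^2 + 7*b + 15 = (b - 5)*(b - 3)*(b + 1)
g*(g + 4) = g^2 + 4*g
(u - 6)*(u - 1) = u^2 - 7*u + 6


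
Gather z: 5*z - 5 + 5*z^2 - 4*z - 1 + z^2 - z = 6*z^2 - 6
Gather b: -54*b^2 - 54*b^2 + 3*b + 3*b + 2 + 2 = -108*b^2 + 6*b + 4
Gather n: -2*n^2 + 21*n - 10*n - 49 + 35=-2*n^2 + 11*n - 14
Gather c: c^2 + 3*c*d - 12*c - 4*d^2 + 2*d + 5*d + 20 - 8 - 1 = c^2 + c*(3*d - 12) - 4*d^2 + 7*d + 11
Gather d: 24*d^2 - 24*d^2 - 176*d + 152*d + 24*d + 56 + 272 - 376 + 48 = 0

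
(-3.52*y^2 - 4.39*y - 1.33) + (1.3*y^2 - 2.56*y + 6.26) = -2.22*y^2 - 6.95*y + 4.93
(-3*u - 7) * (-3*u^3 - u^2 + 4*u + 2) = 9*u^4 + 24*u^3 - 5*u^2 - 34*u - 14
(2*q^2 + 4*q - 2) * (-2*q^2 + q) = -4*q^4 - 6*q^3 + 8*q^2 - 2*q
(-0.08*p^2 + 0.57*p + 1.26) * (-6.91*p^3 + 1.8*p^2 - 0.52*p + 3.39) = 0.5528*p^5 - 4.0827*p^4 - 7.639*p^3 + 1.7004*p^2 + 1.2771*p + 4.2714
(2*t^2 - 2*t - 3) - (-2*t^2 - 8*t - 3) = 4*t^2 + 6*t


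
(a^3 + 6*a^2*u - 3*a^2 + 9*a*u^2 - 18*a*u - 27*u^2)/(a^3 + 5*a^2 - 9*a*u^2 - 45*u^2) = (-a^2 - 3*a*u + 3*a + 9*u)/(-a^2 + 3*a*u - 5*a + 15*u)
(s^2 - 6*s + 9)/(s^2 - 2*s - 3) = (s - 3)/(s + 1)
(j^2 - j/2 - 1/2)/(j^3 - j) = (j + 1/2)/(j*(j + 1))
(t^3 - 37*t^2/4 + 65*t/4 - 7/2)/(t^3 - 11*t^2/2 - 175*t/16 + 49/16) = 4*(t - 2)/(4*t + 7)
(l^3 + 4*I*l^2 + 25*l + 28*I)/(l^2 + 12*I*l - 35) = (l^2 - 3*I*l + 4)/(l + 5*I)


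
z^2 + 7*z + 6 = (z + 1)*(z + 6)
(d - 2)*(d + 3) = d^2 + d - 6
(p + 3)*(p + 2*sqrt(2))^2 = p^3 + 3*p^2 + 4*sqrt(2)*p^2 + 8*p + 12*sqrt(2)*p + 24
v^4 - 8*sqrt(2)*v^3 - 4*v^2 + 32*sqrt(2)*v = v*(v - 2)*(v + 2)*(v - 8*sqrt(2))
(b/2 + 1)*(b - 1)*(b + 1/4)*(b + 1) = b^4/2 + 9*b^3/8 - b^2/4 - 9*b/8 - 1/4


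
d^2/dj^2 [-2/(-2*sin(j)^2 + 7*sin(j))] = 2*(-16*sin(j) + 42 - 25/sin(j) - 84/sin(j)^2 + 98/sin(j)^3)/(2*sin(j) - 7)^3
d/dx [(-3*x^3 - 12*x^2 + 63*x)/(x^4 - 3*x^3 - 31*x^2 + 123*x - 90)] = 3*(x^4 + 14*x^3 + 31*x^2 - 60*x - 210)/(x^6 - 62*x^4 + 60*x^3 + 961*x^2 - 1860*x + 900)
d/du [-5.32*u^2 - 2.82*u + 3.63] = -10.64*u - 2.82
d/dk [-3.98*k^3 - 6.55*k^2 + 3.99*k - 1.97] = -11.94*k^2 - 13.1*k + 3.99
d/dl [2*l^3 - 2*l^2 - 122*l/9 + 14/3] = 6*l^2 - 4*l - 122/9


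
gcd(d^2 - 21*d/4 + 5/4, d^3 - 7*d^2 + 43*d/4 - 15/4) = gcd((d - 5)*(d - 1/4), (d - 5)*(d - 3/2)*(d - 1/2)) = d - 5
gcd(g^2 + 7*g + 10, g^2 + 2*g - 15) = g + 5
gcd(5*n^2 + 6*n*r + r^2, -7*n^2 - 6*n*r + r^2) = n + r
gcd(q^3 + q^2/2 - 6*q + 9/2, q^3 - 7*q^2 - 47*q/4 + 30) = q - 3/2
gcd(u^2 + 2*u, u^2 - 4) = u + 2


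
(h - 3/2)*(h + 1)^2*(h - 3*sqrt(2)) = h^4 - 3*sqrt(2)*h^3 + h^3/2 - 3*sqrt(2)*h^2/2 - 2*h^2 - 3*h/2 + 6*sqrt(2)*h + 9*sqrt(2)/2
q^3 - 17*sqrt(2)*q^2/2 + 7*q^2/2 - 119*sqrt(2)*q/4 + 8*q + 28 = (q + 7/2)*(q - 8*sqrt(2))*(q - sqrt(2)/2)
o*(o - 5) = o^2 - 5*o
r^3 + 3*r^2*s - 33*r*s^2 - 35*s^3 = (r - 5*s)*(r + s)*(r + 7*s)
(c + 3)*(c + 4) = c^2 + 7*c + 12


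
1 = 1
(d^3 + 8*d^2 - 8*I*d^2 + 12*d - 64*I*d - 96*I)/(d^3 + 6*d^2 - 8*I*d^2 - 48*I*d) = (d + 2)/d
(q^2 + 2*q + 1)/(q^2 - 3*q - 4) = (q + 1)/(q - 4)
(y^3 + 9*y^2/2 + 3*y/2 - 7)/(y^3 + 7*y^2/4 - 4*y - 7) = 2*(2*y^2 + 5*y - 7)/(4*y^2 - y - 14)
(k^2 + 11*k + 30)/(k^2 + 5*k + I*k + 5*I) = (k + 6)/(k + I)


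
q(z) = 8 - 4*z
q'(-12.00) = -4.00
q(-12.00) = 56.00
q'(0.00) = -4.00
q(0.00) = 8.00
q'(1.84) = -4.00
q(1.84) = 0.64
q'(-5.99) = -4.00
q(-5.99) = 31.96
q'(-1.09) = -4.00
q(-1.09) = 12.36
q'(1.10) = -4.00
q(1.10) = 3.60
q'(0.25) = -4.00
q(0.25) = 7.00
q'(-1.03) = -4.00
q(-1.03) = 12.12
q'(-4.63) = -4.00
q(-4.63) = 26.52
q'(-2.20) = -4.00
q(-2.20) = 16.80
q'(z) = -4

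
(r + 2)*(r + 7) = r^2 + 9*r + 14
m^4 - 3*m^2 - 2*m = m*(m - 2)*(m + 1)^2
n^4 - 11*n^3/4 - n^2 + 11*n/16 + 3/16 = (n - 3)*(n - 1/2)*(n + 1/4)*(n + 1/2)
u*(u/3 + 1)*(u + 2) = u^3/3 + 5*u^2/3 + 2*u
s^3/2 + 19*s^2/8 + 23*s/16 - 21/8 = (s/2 + 1)*(s - 3/4)*(s + 7/2)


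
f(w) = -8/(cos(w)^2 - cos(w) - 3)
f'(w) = -8*(2*sin(w)*cos(w) - sin(w))/(cos(w)^2 - cos(w) - 3)^2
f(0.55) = 2.56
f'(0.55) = -0.30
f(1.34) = 2.52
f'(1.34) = 0.42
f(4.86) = 2.56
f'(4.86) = -0.57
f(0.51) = 2.57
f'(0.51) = -0.30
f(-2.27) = 4.12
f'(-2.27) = -3.71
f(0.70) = 2.52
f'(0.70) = -0.27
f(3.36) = 7.47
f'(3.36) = -4.46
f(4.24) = 3.42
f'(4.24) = -2.49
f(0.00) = 2.67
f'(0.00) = 0.00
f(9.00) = 6.36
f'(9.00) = 5.87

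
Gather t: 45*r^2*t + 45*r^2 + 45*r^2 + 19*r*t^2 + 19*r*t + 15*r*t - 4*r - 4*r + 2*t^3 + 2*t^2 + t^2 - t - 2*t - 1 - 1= 90*r^2 - 8*r + 2*t^3 + t^2*(19*r + 3) + t*(45*r^2 + 34*r - 3) - 2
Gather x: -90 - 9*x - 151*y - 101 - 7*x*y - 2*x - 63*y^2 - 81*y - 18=x*(-7*y - 11) - 63*y^2 - 232*y - 209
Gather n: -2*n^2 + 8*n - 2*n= -2*n^2 + 6*n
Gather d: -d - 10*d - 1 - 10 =-11*d - 11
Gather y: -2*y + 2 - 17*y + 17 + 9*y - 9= 10 - 10*y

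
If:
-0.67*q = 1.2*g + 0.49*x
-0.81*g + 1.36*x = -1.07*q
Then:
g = 0.211802704330213*x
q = -1.11069141074068*x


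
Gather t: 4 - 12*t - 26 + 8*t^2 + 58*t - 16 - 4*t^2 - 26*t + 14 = 4*t^2 + 20*t - 24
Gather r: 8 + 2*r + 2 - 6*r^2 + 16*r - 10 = -6*r^2 + 18*r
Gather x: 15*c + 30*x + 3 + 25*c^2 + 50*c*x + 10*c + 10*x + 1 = 25*c^2 + 25*c + x*(50*c + 40) + 4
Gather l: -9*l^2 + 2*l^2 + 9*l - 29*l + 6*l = -7*l^2 - 14*l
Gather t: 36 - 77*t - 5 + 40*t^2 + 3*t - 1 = 40*t^2 - 74*t + 30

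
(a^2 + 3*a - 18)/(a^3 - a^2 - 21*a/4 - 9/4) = 4*(a + 6)/(4*a^2 + 8*a + 3)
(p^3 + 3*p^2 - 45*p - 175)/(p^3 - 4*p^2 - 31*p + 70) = (p + 5)/(p - 2)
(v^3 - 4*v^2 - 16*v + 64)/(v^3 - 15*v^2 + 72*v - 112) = (v + 4)/(v - 7)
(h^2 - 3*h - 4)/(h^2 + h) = (h - 4)/h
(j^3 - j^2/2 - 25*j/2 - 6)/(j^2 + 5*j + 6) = (j^2 - 7*j/2 - 2)/(j + 2)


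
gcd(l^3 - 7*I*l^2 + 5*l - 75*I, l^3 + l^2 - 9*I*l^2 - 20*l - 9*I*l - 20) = l - 5*I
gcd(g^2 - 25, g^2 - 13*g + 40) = g - 5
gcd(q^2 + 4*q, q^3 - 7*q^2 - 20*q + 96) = q + 4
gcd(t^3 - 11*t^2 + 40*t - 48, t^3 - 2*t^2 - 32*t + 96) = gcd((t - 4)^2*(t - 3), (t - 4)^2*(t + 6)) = t^2 - 8*t + 16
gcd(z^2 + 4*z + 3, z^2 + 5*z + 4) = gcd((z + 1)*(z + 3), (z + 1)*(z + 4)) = z + 1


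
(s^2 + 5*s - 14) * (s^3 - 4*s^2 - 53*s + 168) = s^5 + s^4 - 87*s^3 - 41*s^2 + 1582*s - 2352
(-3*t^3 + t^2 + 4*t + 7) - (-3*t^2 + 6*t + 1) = -3*t^3 + 4*t^2 - 2*t + 6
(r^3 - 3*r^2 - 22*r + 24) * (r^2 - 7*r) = r^5 - 10*r^4 - r^3 + 178*r^2 - 168*r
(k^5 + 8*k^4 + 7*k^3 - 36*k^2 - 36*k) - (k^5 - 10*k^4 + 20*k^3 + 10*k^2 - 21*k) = 18*k^4 - 13*k^3 - 46*k^2 - 15*k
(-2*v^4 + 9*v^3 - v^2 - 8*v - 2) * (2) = -4*v^4 + 18*v^3 - 2*v^2 - 16*v - 4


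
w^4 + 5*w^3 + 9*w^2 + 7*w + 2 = (w + 1)^3*(w + 2)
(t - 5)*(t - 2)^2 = t^3 - 9*t^2 + 24*t - 20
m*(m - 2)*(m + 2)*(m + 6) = m^4 + 6*m^3 - 4*m^2 - 24*m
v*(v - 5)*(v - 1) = v^3 - 6*v^2 + 5*v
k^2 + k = k*(k + 1)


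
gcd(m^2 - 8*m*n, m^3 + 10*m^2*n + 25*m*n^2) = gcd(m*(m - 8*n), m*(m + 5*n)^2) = m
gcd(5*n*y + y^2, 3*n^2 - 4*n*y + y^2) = 1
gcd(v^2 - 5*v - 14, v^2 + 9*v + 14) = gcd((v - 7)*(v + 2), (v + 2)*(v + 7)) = v + 2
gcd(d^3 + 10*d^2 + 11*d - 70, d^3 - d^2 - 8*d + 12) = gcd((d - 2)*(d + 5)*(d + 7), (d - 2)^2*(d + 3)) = d - 2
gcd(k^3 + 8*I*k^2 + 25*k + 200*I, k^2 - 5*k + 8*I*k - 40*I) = k + 8*I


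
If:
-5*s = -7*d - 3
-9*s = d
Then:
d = -27/68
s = 3/68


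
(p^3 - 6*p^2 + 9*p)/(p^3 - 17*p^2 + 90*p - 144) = p*(p - 3)/(p^2 - 14*p + 48)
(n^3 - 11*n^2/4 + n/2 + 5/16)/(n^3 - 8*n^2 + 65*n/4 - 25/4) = (n + 1/4)/(n - 5)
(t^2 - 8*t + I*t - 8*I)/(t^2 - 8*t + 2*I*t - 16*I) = (t + I)/(t + 2*I)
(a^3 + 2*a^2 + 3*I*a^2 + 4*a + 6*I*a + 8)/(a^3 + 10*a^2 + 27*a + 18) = (a^3 + a^2*(2 + 3*I) + a*(4 + 6*I) + 8)/(a^3 + 10*a^2 + 27*a + 18)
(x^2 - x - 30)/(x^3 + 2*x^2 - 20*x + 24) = (x^2 - x - 30)/(x^3 + 2*x^2 - 20*x + 24)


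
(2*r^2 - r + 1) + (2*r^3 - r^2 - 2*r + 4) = 2*r^3 + r^2 - 3*r + 5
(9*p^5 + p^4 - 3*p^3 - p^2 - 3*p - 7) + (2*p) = 9*p^5 + p^4 - 3*p^3 - p^2 - p - 7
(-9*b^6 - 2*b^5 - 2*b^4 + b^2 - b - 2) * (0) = 0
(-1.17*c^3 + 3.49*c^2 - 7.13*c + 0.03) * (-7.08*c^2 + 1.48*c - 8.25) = 8.2836*c^5 - 26.4408*c^4 + 65.2981*c^3 - 39.5573*c^2 + 58.8669*c - 0.2475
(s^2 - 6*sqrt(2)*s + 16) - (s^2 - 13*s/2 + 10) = -6*sqrt(2)*s + 13*s/2 + 6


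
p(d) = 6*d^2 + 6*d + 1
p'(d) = 12*d + 6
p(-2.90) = 34.06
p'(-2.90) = -28.80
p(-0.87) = 0.32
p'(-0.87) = -4.44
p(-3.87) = 67.64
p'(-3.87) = -40.44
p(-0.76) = -0.09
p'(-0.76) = -3.12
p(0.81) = 9.80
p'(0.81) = 15.72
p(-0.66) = -0.35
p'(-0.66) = -1.92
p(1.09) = 14.67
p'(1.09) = 19.08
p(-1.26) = 2.97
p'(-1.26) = -9.12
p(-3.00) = 37.00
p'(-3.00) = -30.00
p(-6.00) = 181.00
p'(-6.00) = -66.00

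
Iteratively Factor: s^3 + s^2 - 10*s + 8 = (s + 4)*(s^2 - 3*s + 2) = (s - 1)*(s + 4)*(s - 2)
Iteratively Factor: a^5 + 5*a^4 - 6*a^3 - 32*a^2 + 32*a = (a)*(a^4 + 5*a^3 - 6*a^2 - 32*a + 32) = a*(a + 4)*(a^3 + a^2 - 10*a + 8) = a*(a - 1)*(a + 4)*(a^2 + 2*a - 8) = a*(a - 1)*(a + 4)^2*(a - 2)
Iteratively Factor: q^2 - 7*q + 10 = (q - 5)*(q - 2)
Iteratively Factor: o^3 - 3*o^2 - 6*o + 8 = (o - 4)*(o^2 + o - 2) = (o - 4)*(o - 1)*(o + 2)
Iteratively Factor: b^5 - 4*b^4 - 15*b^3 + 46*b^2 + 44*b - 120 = (b + 3)*(b^4 - 7*b^3 + 6*b^2 + 28*b - 40) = (b - 2)*(b + 3)*(b^3 - 5*b^2 - 4*b + 20) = (b - 5)*(b - 2)*(b + 3)*(b^2 - 4) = (b - 5)*(b - 2)^2*(b + 3)*(b + 2)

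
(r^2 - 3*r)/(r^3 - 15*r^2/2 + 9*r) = 2*(r - 3)/(2*r^2 - 15*r + 18)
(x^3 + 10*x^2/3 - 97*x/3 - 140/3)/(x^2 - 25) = (3*x^2 + 25*x + 28)/(3*(x + 5))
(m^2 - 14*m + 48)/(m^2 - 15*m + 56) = (m - 6)/(m - 7)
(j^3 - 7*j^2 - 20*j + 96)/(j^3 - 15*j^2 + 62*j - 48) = (j^2 + j - 12)/(j^2 - 7*j + 6)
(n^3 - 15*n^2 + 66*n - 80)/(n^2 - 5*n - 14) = (-n^3 + 15*n^2 - 66*n + 80)/(-n^2 + 5*n + 14)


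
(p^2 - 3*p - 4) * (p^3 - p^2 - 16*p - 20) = p^5 - 4*p^4 - 17*p^3 + 32*p^2 + 124*p + 80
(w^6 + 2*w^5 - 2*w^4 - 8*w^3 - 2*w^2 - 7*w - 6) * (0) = 0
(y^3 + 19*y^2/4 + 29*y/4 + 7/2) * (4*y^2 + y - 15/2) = 4*y^5 + 20*y^4 + 105*y^3/4 - 115*y^2/8 - 407*y/8 - 105/4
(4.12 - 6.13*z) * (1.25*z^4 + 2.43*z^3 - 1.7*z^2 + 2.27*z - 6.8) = -7.6625*z^5 - 9.7459*z^4 + 20.4326*z^3 - 20.9191*z^2 + 51.0364*z - 28.016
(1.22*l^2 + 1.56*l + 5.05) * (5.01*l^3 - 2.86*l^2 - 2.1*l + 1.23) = 6.1122*l^5 + 4.3264*l^4 + 18.2769*l^3 - 16.2184*l^2 - 8.6862*l + 6.2115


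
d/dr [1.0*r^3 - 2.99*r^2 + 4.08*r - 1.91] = 3.0*r^2 - 5.98*r + 4.08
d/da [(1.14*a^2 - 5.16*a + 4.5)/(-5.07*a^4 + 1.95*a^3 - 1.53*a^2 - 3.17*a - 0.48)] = (11.5596*a^5 - 80.7066*a^4 + 111.384*a^3 - 37.8336*a^2 + 12.6756*a + 16.7418)/(25.7049*a^8 - 19.773*a^7 + 19.3167*a^6 + 26.1768*a^5 - 5.1549*a^4 + 7.8282*a^3 + 11.5177*a^2 + 3.0432*a + 0.2304)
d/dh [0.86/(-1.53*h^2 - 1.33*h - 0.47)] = (2.6316*h + 1.1438)/(1.53*h^2 + 1.33*h + 0.47)^2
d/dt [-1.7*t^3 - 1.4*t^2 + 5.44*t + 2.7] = -5.1*t^2 - 2.8*t + 5.44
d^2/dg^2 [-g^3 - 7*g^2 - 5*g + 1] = -6*g - 14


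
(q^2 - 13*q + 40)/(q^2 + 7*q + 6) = (q^2 - 13*q + 40)/(q^2 + 7*q + 6)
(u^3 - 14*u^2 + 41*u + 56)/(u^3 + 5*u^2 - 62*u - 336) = (u^2 - 6*u - 7)/(u^2 + 13*u + 42)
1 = 1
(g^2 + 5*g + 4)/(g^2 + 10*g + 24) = (g + 1)/(g + 6)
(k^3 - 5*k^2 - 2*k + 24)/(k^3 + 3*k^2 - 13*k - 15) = (k^2 - 2*k - 8)/(k^2 + 6*k + 5)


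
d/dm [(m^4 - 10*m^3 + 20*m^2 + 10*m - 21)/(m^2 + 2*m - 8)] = 2*(m^5 - 2*m^4 - 36*m^3 + 135*m^2 - 139*m - 19)/(m^4 + 4*m^3 - 12*m^2 - 32*m + 64)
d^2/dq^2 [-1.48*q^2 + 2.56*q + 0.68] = -2.96000000000000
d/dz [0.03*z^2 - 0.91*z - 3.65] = 0.06*z - 0.91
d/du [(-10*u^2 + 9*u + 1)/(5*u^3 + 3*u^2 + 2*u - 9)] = (50*u^4 - 90*u^3 - 62*u^2 + 174*u - 83)/(25*u^6 + 30*u^5 + 29*u^4 - 78*u^3 - 50*u^2 - 36*u + 81)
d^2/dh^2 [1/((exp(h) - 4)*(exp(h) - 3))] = (4*exp(3*h) - 21*exp(2*h) + exp(h) + 84)*exp(h)/(exp(6*h) - 21*exp(5*h) + 183*exp(4*h) - 847*exp(3*h) + 2196*exp(2*h) - 3024*exp(h) + 1728)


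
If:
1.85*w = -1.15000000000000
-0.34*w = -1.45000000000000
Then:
No Solution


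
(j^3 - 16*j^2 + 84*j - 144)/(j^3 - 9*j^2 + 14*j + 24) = (j - 6)/(j + 1)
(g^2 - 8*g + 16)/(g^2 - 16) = (g - 4)/(g + 4)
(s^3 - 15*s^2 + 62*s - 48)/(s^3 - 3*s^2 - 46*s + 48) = (s - 6)/(s + 6)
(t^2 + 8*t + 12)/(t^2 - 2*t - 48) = (t + 2)/(t - 8)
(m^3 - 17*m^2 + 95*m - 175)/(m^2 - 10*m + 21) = (m^2 - 10*m + 25)/(m - 3)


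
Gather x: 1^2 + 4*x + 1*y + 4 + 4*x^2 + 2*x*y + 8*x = 4*x^2 + x*(2*y + 12) + y + 5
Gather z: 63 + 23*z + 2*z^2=2*z^2 + 23*z + 63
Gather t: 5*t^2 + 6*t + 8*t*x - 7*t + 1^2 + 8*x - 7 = 5*t^2 + t*(8*x - 1) + 8*x - 6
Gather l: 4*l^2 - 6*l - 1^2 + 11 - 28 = 4*l^2 - 6*l - 18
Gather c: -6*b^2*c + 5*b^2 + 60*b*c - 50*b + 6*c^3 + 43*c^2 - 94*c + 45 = 5*b^2 - 50*b + 6*c^3 + 43*c^2 + c*(-6*b^2 + 60*b - 94) + 45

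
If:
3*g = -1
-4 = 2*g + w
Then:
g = -1/3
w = -10/3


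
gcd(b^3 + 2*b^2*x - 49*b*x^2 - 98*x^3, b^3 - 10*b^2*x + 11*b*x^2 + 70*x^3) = -b^2 + 5*b*x + 14*x^2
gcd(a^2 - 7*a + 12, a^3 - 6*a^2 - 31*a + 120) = a - 3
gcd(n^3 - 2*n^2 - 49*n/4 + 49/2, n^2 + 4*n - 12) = n - 2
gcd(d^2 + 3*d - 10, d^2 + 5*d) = d + 5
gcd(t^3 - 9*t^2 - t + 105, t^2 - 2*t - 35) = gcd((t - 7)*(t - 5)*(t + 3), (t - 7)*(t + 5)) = t - 7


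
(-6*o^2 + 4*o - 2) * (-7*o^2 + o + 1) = 42*o^4 - 34*o^3 + 12*o^2 + 2*o - 2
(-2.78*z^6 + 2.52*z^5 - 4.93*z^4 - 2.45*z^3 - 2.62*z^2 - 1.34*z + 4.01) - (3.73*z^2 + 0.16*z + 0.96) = -2.78*z^6 + 2.52*z^5 - 4.93*z^4 - 2.45*z^3 - 6.35*z^2 - 1.5*z + 3.05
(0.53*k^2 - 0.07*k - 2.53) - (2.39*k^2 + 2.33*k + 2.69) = -1.86*k^2 - 2.4*k - 5.22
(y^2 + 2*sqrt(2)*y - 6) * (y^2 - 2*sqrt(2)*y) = y^4 - 14*y^2 + 12*sqrt(2)*y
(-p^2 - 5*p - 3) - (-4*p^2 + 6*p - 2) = 3*p^2 - 11*p - 1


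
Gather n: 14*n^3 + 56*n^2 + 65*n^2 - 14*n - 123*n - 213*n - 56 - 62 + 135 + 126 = 14*n^3 + 121*n^2 - 350*n + 143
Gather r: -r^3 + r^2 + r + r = -r^3 + r^2 + 2*r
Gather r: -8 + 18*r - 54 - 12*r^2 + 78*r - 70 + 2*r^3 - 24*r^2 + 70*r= 2*r^3 - 36*r^2 + 166*r - 132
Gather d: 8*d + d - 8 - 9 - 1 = 9*d - 18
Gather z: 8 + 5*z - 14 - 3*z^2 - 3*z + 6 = -3*z^2 + 2*z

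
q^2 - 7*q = q*(q - 7)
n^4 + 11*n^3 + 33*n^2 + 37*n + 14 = (n + 1)^2*(n + 2)*(n + 7)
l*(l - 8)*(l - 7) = l^3 - 15*l^2 + 56*l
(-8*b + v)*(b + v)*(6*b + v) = -48*b^3 - 50*b^2*v - b*v^2 + v^3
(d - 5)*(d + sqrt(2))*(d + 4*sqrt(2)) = d^3 - 5*d^2 + 5*sqrt(2)*d^2 - 25*sqrt(2)*d + 8*d - 40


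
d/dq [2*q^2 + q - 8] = 4*q + 1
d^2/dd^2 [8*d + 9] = 0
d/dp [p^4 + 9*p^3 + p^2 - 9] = p*(4*p^2 + 27*p + 2)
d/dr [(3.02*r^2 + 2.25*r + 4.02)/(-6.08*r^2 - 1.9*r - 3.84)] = (7.942*r^2 + 25.6896*r - 1.002)/(36.9664*r^4 + 23.104*r^3 + 50.3044*r^2 + 14.592*r + 14.7456)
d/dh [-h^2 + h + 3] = 1 - 2*h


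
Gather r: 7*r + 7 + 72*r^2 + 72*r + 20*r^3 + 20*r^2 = 20*r^3 + 92*r^2 + 79*r + 7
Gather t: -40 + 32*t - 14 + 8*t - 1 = 40*t - 55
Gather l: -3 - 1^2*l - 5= -l - 8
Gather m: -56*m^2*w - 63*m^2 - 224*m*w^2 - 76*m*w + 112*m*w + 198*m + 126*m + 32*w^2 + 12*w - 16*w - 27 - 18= m^2*(-56*w - 63) + m*(-224*w^2 + 36*w + 324) + 32*w^2 - 4*w - 45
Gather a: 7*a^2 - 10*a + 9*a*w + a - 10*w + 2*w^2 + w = 7*a^2 + a*(9*w - 9) + 2*w^2 - 9*w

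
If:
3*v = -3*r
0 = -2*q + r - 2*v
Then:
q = -3*v/2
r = -v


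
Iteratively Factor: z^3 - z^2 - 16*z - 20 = (z - 5)*(z^2 + 4*z + 4) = (z - 5)*(z + 2)*(z + 2)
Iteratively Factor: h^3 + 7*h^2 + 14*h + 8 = (h + 4)*(h^2 + 3*h + 2) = (h + 1)*(h + 4)*(h + 2)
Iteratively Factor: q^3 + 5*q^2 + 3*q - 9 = (q + 3)*(q^2 + 2*q - 3) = (q - 1)*(q + 3)*(q + 3)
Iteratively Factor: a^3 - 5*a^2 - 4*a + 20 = (a - 2)*(a^2 - 3*a - 10) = (a - 2)*(a + 2)*(a - 5)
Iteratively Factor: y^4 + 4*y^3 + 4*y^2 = (y)*(y^3 + 4*y^2 + 4*y) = y^2*(y^2 + 4*y + 4) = y^2*(y + 2)*(y + 2)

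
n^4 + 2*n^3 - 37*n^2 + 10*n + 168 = (n - 4)*(n - 3)*(n + 2)*(n + 7)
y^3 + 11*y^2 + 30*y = y*(y + 5)*(y + 6)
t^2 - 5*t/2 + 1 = (t - 2)*(t - 1/2)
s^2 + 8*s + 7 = (s + 1)*(s + 7)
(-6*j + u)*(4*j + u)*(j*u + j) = -24*j^3*u - 24*j^3 - 2*j^2*u^2 - 2*j^2*u + j*u^3 + j*u^2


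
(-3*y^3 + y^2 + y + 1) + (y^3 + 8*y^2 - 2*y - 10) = -2*y^3 + 9*y^2 - y - 9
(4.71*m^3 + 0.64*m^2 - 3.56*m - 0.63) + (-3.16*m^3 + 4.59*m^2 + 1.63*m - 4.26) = 1.55*m^3 + 5.23*m^2 - 1.93*m - 4.89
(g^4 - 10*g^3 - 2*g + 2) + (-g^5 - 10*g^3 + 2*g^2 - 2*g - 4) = -g^5 + g^4 - 20*g^3 + 2*g^2 - 4*g - 2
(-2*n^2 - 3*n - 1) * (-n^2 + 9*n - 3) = 2*n^4 - 15*n^3 - 20*n^2 + 3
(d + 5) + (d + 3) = 2*d + 8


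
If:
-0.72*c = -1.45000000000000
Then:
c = 2.01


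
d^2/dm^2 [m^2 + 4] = 2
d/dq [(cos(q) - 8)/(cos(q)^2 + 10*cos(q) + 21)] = (cos(q)^2 - 16*cos(q) - 101)*sin(q)/(cos(q)^2 + 10*cos(q) + 21)^2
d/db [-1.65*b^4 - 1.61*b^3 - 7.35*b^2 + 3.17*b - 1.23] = -6.6*b^3 - 4.83*b^2 - 14.7*b + 3.17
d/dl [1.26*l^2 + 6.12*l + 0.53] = 2.52*l + 6.12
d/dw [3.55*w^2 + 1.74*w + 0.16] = 7.1*w + 1.74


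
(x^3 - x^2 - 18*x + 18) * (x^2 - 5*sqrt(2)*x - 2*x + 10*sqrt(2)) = x^5 - 5*sqrt(2)*x^4 - 3*x^4 - 16*x^3 + 15*sqrt(2)*x^3 + 54*x^2 + 80*sqrt(2)*x^2 - 270*sqrt(2)*x - 36*x + 180*sqrt(2)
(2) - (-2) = 4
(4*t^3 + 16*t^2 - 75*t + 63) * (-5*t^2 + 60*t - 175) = -20*t^5 + 160*t^4 + 635*t^3 - 7615*t^2 + 16905*t - 11025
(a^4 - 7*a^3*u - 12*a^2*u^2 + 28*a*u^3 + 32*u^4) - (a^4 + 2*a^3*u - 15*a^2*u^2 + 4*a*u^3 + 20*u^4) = -9*a^3*u + 3*a^2*u^2 + 24*a*u^3 + 12*u^4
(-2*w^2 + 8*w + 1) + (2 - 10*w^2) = -12*w^2 + 8*w + 3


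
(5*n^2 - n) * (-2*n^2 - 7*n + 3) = -10*n^4 - 33*n^3 + 22*n^2 - 3*n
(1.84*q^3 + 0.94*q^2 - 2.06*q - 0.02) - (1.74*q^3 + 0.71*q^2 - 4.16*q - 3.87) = 0.1*q^3 + 0.23*q^2 + 2.1*q + 3.85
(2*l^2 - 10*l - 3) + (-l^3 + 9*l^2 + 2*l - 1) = -l^3 + 11*l^2 - 8*l - 4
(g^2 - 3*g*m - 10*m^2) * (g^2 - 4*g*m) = g^4 - 7*g^3*m + 2*g^2*m^2 + 40*g*m^3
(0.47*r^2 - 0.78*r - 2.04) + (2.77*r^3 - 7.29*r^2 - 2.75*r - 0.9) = 2.77*r^3 - 6.82*r^2 - 3.53*r - 2.94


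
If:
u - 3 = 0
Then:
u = 3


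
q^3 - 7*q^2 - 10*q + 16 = (q - 8)*(q - 1)*(q + 2)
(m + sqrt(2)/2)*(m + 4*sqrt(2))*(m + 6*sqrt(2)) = m^3 + 21*sqrt(2)*m^2/2 + 58*m + 24*sqrt(2)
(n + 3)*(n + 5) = n^2 + 8*n + 15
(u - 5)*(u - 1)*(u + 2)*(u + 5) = u^4 + u^3 - 27*u^2 - 25*u + 50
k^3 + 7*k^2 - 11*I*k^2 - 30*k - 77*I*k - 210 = (k + 7)*(k - 6*I)*(k - 5*I)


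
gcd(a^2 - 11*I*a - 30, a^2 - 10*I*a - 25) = a - 5*I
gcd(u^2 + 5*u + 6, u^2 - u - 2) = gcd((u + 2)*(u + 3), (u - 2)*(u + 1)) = 1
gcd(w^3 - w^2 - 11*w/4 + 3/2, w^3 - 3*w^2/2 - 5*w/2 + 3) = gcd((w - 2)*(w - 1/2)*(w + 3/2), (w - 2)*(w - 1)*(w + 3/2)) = w^2 - w/2 - 3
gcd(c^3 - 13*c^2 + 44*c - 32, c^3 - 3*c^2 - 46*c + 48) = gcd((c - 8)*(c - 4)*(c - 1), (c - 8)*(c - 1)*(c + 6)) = c^2 - 9*c + 8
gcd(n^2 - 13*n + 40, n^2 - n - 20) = n - 5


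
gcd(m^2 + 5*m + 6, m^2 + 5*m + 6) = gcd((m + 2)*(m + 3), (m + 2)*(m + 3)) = m^2 + 5*m + 6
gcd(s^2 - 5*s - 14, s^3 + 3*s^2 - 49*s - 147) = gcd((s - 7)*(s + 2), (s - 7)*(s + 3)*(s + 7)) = s - 7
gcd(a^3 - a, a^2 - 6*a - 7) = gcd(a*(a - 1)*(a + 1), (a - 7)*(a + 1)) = a + 1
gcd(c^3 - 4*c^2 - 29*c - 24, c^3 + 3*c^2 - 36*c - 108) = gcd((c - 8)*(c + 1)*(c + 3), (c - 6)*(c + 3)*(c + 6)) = c + 3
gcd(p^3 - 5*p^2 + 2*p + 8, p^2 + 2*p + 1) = p + 1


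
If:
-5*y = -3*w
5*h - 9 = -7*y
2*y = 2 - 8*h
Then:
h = -2/23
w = 155/69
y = 31/23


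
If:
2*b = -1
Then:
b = -1/2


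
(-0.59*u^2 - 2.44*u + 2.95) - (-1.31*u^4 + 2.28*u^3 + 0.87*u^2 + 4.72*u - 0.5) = 1.31*u^4 - 2.28*u^3 - 1.46*u^2 - 7.16*u + 3.45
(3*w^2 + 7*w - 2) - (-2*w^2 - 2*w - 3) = 5*w^2 + 9*w + 1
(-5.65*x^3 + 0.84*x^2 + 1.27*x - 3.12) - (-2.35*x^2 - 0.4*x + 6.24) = -5.65*x^3 + 3.19*x^2 + 1.67*x - 9.36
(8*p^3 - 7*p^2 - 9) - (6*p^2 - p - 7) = 8*p^3 - 13*p^2 + p - 2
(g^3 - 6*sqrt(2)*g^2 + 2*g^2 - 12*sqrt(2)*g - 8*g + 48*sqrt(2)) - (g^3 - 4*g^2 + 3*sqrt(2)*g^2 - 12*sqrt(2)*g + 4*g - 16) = -9*sqrt(2)*g^2 + 6*g^2 - 12*g + 16 + 48*sqrt(2)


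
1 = 1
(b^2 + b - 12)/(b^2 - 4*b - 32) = (b - 3)/(b - 8)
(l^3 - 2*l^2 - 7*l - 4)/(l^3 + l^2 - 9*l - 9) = (l^2 - 3*l - 4)/(l^2 - 9)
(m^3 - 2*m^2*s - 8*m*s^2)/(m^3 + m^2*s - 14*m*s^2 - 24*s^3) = m/(m + 3*s)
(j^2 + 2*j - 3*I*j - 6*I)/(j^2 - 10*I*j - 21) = (j + 2)/(j - 7*I)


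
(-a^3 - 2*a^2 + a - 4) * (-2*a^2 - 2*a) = 2*a^5 + 6*a^4 + 2*a^3 + 6*a^2 + 8*a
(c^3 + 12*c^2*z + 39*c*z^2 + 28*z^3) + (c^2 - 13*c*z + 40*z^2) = c^3 + 12*c^2*z + c^2 + 39*c*z^2 - 13*c*z + 28*z^3 + 40*z^2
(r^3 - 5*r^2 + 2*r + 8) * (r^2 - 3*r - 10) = r^5 - 8*r^4 + 7*r^3 + 52*r^2 - 44*r - 80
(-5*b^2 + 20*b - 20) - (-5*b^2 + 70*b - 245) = 225 - 50*b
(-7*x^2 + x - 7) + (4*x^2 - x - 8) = -3*x^2 - 15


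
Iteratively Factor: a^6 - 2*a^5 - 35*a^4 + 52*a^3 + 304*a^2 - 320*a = (a - 4)*(a^5 + 2*a^4 - 27*a^3 - 56*a^2 + 80*a) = (a - 4)*(a - 1)*(a^4 + 3*a^3 - 24*a^2 - 80*a) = a*(a - 4)*(a - 1)*(a^3 + 3*a^2 - 24*a - 80) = a*(a - 5)*(a - 4)*(a - 1)*(a^2 + 8*a + 16) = a*(a - 5)*(a - 4)*(a - 1)*(a + 4)*(a + 4)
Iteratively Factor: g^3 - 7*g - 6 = (g + 2)*(g^2 - 2*g - 3) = (g + 1)*(g + 2)*(g - 3)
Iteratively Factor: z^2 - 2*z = (z)*(z - 2)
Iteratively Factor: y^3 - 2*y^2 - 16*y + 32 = (y - 4)*(y^2 + 2*y - 8) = (y - 4)*(y + 4)*(y - 2)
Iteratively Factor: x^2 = (x)*(x)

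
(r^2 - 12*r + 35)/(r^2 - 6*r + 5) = (r - 7)/(r - 1)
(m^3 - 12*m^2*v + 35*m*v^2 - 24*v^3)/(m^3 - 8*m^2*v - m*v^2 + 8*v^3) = (m - 3*v)/(m + v)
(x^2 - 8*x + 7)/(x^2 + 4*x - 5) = (x - 7)/(x + 5)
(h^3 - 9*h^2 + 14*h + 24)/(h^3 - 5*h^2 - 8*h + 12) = (h^2 - 3*h - 4)/(h^2 + h - 2)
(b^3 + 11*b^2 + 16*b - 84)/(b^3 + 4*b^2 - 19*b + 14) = (b + 6)/(b - 1)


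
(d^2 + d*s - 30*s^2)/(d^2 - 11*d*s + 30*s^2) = (-d - 6*s)/(-d + 6*s)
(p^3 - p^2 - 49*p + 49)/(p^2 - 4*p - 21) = (p^2 + 6*p - 7)/(p + 3)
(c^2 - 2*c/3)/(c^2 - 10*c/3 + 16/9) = 3*c/(3*c - 8)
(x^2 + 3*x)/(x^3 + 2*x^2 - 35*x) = (x + 3)/(x^2 + 2*x - 35)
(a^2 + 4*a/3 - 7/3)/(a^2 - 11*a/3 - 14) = (a - 1)/(a - 6)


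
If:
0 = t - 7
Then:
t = 7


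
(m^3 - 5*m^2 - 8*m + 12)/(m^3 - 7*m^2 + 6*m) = (m + 2)/m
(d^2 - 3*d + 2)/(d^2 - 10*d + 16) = (d - 1)/(d - 8)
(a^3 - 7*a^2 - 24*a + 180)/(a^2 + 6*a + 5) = (a^2 - 12*a + 36)/(a + 1)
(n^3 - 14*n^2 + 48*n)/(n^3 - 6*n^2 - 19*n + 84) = n*(n^2 - 14*n + 48)/(n^3 - 6*n^2 - 19*n + 84)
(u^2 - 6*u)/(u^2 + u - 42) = u/(u + 7)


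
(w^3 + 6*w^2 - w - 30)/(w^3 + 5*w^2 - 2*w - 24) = (w + 5)/(w + 4)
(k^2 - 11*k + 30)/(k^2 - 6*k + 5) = (k - 6)/(k - 1)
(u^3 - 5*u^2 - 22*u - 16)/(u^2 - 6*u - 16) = u + 1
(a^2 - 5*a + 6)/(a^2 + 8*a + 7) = (a^2 - 5*a + 6)/(a^2 + 8*a + 7)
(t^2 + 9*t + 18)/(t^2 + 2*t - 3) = (t + 6)/(t - 1)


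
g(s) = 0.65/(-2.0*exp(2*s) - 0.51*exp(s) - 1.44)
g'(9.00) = 0.00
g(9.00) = 0.00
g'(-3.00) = 0.01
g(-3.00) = -0.44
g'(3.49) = 0.00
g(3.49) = -0.00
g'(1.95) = 0.01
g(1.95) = -0.01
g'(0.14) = 0.18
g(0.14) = -0.14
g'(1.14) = 0.05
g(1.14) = -0.03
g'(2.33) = 0.01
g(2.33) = -0.00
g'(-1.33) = 0.09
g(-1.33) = -0.38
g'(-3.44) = 0.01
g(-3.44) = -0.45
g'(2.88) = 0.00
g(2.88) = -0.00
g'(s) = 0.65*(4.0*exp(2*s) + 0.51*exp(s))/(-2.0*exp(2*s) - 0.51*exp(s) - 1.44)^2 = (2.6*exp(s) + 0.3315)*exp(s)/(2.0*exp(2*s) + 0.51*exp(s) + 1.44)^2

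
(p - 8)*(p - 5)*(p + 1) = p^3 - 12*p^2 + 27*p + 40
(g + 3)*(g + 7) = g^2 + 10*g + 21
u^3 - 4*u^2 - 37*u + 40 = (u - 8)*(u - 1)*(u + 5)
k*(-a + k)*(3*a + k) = -3*a^2*k + 2*a*k^2 + k^3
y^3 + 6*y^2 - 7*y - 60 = (y - 3)*(y + 4)*(y + 5)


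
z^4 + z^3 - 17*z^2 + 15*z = z*(z - 3)*(z - 1)*(z + 5)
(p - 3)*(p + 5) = p^2 + 2*p - 15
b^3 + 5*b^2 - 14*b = b*(b - 2)*(b + 7)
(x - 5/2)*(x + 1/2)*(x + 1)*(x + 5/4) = x^4 + x^3/4 - 9*x^2/2 - 85*x/16 - 25/16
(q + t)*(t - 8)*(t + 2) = q*t^2 - 6*q*t - 16*q + t^3 - 6*t^2 - 16*t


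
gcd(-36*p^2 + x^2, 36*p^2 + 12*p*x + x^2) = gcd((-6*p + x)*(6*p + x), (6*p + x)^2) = 6*p + x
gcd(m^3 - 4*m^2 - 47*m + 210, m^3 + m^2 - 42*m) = m^2 + m - 42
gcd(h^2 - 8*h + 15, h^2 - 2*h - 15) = h - 5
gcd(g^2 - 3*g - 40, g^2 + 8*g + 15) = g + 5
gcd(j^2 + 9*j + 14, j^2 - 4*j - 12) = j + 2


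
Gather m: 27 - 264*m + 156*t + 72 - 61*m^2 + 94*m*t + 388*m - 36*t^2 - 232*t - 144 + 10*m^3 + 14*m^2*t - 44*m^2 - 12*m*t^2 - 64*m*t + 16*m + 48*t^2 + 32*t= 10*m^3 + m^2*(14*t - 105) + m*(-12*t^2 + 30*t + 140) + 12*t^2 - 44*t - 45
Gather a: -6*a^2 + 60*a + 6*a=-6*a^2 + 66*a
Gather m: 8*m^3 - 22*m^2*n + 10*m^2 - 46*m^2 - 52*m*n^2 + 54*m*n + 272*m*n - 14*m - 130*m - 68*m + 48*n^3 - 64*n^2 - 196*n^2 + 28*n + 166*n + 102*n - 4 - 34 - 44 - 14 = 8*m^3 + m^2*(-22*n - 36) + m*(-52*n^2 + 326*n - 212) + 48*n^3 - 260*n^2 + 296*n - 96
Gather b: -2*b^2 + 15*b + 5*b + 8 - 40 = -2*b^2 + 20*b - 32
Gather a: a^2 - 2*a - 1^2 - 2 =a^2 - 2*a - 3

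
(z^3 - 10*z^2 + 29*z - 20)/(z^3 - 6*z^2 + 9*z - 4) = (z - 5)/(z - 1)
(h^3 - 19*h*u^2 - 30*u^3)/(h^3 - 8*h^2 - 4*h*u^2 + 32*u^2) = (-h^2 + 2*h*u + 15*u^2)/(-h^2 + 2*h*u + 8*h - 16*u)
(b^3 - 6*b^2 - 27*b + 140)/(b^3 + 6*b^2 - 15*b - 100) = (b - 7)/(b + 5)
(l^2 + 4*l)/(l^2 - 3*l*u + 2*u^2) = l*(l + 4)/(l^2 - 3*l*u + 2*u^2)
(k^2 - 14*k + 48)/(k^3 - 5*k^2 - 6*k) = (k - 8)/(k*(k + 1))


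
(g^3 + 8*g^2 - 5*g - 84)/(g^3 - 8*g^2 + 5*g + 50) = (g^3 + 8*g^2 - 5*g - 84)/(g^3 - 8*g^2 + 5*g + 50)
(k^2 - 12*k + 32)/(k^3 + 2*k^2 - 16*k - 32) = (k - 8)/(k^2 + 6*k + 8)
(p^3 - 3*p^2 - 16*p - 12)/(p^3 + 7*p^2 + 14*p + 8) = (p - 6)/(p + 4)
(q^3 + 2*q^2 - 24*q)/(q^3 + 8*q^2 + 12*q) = (q - 4)/(q + 2)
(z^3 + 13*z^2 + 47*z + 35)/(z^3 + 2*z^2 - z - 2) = (z^2 + 12*z + 35)/(z^2 + z - 2)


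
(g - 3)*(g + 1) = g^2 - 2*g - 3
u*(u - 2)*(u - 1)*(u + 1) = u^4 - 2*u^3 - u^2 + 2*u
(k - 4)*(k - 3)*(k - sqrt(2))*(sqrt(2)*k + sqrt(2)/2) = sqrt(2)*k^4 - 13*sqrt(2)*k^3/2 - 2*k^3 + 17*sqrt(2)*k^2/2 + 13*k^2 - 17*k + 6*sqrt(2)*k - 12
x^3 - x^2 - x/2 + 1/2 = (x - 1)*(x - sqrt(2)/2)*(x + sqrt(2)/2)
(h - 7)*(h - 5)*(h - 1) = h^3 - 13*h^2 + 47*h - 35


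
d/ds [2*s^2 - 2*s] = 4*s - 2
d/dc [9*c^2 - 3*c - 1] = 18*c - 3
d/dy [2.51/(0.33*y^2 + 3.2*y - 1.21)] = (-1.6566*y - 8.032)/(0.33*y^2 + 3.2*y - 1.21)^2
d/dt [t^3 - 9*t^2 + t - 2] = 3*t^2 - 18*t + 1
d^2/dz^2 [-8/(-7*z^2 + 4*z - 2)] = 16*(-49*z^2 + 28*z + 4*(7*z - 2)^2 - 14)/(7*z^2 - 4*z + 2)^3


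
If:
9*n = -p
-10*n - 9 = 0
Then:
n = -9/10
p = 81/10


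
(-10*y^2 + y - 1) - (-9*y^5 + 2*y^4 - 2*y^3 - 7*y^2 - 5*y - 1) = 9*y^5 - 2*y^4 + 2*y^3 - 3*y^2 + 6*y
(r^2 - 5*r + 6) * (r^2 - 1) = r^4 - 5*r^3 + 5*r^2 + 5*r - 6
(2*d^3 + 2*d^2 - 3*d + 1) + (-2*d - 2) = 2*d^3 + 2*d^2 - 5*d - 1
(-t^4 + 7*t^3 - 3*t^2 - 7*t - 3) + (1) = -t^4 + 7*t^3 - 3*t^2 - 7*t - 2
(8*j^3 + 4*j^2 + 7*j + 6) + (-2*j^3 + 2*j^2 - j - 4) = 6*j^3 + 6*j^2 + 6*j + 2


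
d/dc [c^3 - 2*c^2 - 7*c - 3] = 3*c^2 - 4*c - 7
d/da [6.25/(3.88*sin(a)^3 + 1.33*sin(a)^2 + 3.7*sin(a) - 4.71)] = (-16.625*sin(a) + 36.375*cos(2*a) - 59.5)*cos(a)/(3.88*sin(a)^3 + 1.33*sin(a)^2 + 3.7*sin(a) - 4.71)^2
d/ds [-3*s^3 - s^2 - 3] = s*(-9*s - 2)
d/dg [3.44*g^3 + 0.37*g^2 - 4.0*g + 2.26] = 10.32*g^2 + 0.74*g - 4.0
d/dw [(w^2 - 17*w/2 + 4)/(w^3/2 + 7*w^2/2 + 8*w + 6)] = (-2*w^3 + 38*w^2 + 51*w - 166)/(w^5 + 12*w^4 + 57*w^3 + 134*w^2 + 156*w + 72)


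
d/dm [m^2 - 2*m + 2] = 2*m - 2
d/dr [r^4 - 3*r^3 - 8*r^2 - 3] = r*(4*r^2 - 9*r - 16)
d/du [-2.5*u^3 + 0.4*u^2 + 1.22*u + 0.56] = -7.5*u^2 + 0.8*u + 1.22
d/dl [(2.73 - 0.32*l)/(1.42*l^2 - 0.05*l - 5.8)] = (0.4544*l^2 - 7.7532*l + 1.9925)/(2.0164*l^4 - 0.142*l^3 - 16.4695*l^2 + 0.58*l + 33.64)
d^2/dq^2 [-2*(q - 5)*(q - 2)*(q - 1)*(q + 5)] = -24*q^2 + 36*q + 92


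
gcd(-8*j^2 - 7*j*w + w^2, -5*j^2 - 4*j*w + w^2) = j + w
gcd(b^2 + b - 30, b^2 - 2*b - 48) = b + 6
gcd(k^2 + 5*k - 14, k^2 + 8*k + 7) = k + 7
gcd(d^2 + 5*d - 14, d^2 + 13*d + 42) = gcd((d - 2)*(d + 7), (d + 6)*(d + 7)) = d + 7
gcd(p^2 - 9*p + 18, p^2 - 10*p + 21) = p - 3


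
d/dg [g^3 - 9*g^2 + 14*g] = 3*g^2 - 18*g + 14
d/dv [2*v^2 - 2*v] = 4*v - 2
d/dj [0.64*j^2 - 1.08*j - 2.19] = 1.28*j - 1.08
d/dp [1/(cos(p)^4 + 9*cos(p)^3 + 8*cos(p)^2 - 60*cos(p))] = (4*cos(p)^3 + 27*cos(p)^2 + 16*cos(p) - 60)*sin(p)/((cos(p)^3 + 9*cos(p)^2 + 8*cos(p) - 60)^2*cos(p)^2)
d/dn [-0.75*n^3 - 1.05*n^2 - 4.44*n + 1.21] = -2.25*n^2 - 2.1*n - 4.44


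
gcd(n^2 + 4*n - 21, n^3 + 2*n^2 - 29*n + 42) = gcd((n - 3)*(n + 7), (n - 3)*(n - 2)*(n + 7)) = n^2 + 4*n - 21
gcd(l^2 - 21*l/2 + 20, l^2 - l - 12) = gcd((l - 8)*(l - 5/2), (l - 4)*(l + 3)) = 1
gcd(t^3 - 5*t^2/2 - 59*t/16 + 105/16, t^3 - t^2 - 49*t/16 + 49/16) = t + 7/4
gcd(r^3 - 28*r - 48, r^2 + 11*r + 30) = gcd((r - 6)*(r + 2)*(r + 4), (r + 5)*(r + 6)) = 1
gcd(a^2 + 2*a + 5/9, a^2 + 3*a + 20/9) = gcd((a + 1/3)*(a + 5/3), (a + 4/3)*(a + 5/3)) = a + 5/3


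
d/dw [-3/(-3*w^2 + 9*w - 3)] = (3 - 2*w)/(w^2 - 3*w + 1)^2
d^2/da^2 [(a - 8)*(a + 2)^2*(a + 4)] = 12*a^2 - 88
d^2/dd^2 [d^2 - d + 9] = 2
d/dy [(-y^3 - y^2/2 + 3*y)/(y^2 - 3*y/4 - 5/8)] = 8*(-8*y^4 + 12*y^3 - 6*y^2 + 5*y - 15)/(64*y^4 - 96*y^3 - 44*y^2 + 60*y + 25)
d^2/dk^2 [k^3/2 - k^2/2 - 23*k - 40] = 3*k - 1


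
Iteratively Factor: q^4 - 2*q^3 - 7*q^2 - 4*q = (q)*(q^3 - 2*q^2 - 7*q - 4) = q*(q - 4)*(q^2 + 2*q + 1) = q*(q - 4)*(q + 1)*(q + 1)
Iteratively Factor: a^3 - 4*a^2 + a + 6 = (a + 1)*(a^2 - 5*a + 6) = (a - 2)*(a + 1)*(a - 3)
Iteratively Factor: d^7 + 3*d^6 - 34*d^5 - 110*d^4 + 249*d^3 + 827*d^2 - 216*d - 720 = (d - 1)*(d^6 + 4*d^5 - 30*d^4 - 140*d^3 + 109*d^2 + 936*d + 720) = (d - 5)*(d - 1)*(d^5 + 9*d^4 + 15*d^3 - 65*d^2 - 216*d - 144) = (d - 5)*(d - 1)*(d + 3)*(d^4 + 6*d^3 - 3*d^2 - 56*d - 48) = (d - 5)*(d - 1)*(d + 1)*(d + 3)*(d^3 + 5*d^2 - 8*d - 48) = (d - 5)*(d - 1)*(d + 1)*(d + 3)*(d + 4)*(d^2 + d - 12) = (d - 5)*(d - 3)*(d - 1)*(d + 1)*(d + 3)*(d + 4)*(d + 4)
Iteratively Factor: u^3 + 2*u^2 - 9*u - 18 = (u + 3)*(u^2 - u - 6) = (u + 2)*(u + 3)*(u - 3)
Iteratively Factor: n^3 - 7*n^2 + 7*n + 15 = (n - 3)*(n^2 - 4*n - 5) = (n - 3)*(n + 1)*(n - 5)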